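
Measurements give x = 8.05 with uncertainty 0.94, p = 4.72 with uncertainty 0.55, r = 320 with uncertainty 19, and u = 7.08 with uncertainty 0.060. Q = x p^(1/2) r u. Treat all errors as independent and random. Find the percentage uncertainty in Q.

14.4%

Since Q is a product/quotient, work with relative uncertainties:
  (1·δx/x)² = (1×0.117)² = 0.0136;  (½·δp/p)² = (0.5×0.117)² = 0.00339;  (1·δr/r)² = (1×0.0594)² = 0.00353;  (1·δu/u)² = (1×0.00847)² = 7.18e-05
δQ/Q = √(0.0206) = 0.144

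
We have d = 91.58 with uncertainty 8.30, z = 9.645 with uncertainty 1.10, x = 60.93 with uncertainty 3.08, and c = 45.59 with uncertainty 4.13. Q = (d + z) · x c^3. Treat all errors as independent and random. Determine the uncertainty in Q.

Let u = d + z = 101.2. δu = √(δd² + δz²) = √(68.9 + 1.21) = 8.37, so δu/u = 0.0827.
Q is then a monomial in u, x, c:
δQ/Q = √((δu/u)² + (1·δx/x)² + (3·δc/c)²) = √(0.00684 + 0.00256 + 0.0739) = 0.289
Q = 5.844e+08, so δQ = 0.289 × 5.844e+08 = 1.69e+08.

1.69e+08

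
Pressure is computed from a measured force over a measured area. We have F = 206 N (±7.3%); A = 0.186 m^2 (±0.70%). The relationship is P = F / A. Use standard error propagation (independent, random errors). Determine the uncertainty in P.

81.2 Pa

Products/powers → add relative errors in quadrature, weighted by exponent:
  (1·δF/F)² = (1×0.0730)² = 0.00533;  (-1·δA/A)² = (-1×0.00700)² = 4.9e-05
δP/P = √(0.00538) = 0.0733
P = 1110 Pa, so δP = 0.0733 × 1110 = 81.2 Pa.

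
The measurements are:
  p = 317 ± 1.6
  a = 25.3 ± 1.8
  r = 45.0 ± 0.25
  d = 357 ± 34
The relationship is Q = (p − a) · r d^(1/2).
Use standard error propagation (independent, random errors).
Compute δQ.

12100

Let u = p − a = 292. δu = √(δp² + δa²) = √(2.56 + 3.24) = 2.41, so δu/u = 0.00826.
Q is then a monomial in u, r, d:
δQ/Q = √((δu/u)² + (1·δr/r)² + (½·δd/d)²) = √(6.82e-05 + 3.09e-05 + 0.00227) = 0.0486
Q = 2.48e+05, so δQ = 0.0486 × 2.48e+05 = 12100.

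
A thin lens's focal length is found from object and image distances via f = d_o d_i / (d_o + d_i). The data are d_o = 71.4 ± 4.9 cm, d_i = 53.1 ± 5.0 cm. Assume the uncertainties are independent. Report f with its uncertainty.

30.5 ± 1.87 cm

∂f/∂d_o = (d_i/(d_o+d_i))² = 0.182;  ∂f/∂d_i = (d_o/(d_o+d_i))² = 0.329
δf = √((∂f/∂d_o · δd_o)² + (∂f/∂d_i · δd_i)²) = √(0.794 + 2.70) = 1.87 cm
f = 30.5 cm.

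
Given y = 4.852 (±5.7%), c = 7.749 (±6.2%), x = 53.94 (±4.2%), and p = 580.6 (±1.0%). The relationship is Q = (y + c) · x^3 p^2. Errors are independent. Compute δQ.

Let u = y + c = 12.60. δu = √(δy² + δc²) = √(0.0765 + 0.231) = 0.554, so δu/u = 0.0440.
Q is then a monomial in u, x, p:
δQ/Q = √((δu/u)² + (3·δx/x)² + (2·δp/p)²) = √(0.00194 + 0.0159 + 0.000400) = 0.135
Q = 6.666e+11, so δQ = 0.135 × 6.666e+11 = 9e+10.

9e+10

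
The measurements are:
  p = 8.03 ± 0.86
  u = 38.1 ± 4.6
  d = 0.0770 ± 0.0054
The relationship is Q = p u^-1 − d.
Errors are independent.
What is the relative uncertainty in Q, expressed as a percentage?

25.7%

Let w = p·u^-1 = 0.211. δw/w = √((1·δp/p)² + (-1·δu/u)²) = √(0.0115 + 0.0146) = 0.161, so δw = 0.0340.
Q = w − d: δQ = √(δw² + δd²) = √(0.00116 + 2.92e-05) = 0.0344
Q = 0.134, so δQ/Q = 0.0344/0.134 = 0.257.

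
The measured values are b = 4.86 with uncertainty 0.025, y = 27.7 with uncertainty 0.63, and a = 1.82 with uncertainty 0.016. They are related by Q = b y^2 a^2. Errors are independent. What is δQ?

606

Since Q is a product/quotient, work with relative uncertainties:
  (1·δb/b)² = (1×0.00514)² = 2.65e-05;  (2·δy/y)² = (2×0.0227)² = 0.00207;  (2·δa/a)² = (2×0.00879)² = 0.000309
δQ/Q = √(0.00240) = 0.0490
Q = 12400, so δQ = 0.0490 × 12400 = 606.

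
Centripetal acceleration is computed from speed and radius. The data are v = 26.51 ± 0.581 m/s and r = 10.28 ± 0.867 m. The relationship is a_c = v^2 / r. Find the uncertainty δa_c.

6.50 m/s^2

Since a_c is a product/quotient, work with relative uncertainties:
  (2·δv/v)² = (2×0.0219)² = 0.00192;  (-1·δr/r)² = (-1×0.0843)² = 0.00711
δa_c/a_c = √(0.00903) = 0.0950
a_c = 68.36 m/s^2, so δa_c = 0.0950 × 68.36 = 6.50 m/s^2.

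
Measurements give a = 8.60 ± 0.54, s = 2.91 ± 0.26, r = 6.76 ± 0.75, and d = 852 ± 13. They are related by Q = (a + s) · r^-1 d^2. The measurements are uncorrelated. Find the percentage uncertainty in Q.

12.6%

Let u = a + s = 11.5. δu = √(δa² + δs²) = √(0.292 + 0.0676) = 0.599, so δu/u = 0.0521.
Q is then a monomial in u, r, d:
δQ/Q = √((δu/u)² + (-1·δr/r)² + (2·δd/d)²) = √(0.00271 + 0.0123 + 0.000931) = 0.126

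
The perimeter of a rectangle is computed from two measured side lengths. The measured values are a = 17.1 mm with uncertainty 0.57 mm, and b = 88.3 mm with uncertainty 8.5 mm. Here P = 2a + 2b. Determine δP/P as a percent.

Sums and differences: (δP)² = Σ (cᵢ δxᵢ)².
  (2·δa)² = 1.30;  (2·δb)² = 289
δP = √(290) = 17.0 mm
P = 211 mm, so δP/P = 17.0/211 = 0.0808.

8.08%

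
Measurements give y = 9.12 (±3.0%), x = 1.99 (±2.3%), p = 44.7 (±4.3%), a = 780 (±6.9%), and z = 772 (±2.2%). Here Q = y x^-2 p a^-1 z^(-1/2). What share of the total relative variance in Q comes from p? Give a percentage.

19.0%

(δQ/Q)² = (1·δy/y)² + (-2·δx/x)² + (1·δp/p)² + (-1·δa/a)² + (−½·δz/z)²
  y term: (1×0.0300)² = 0.000900
  x term: (-2×0.0230)² = 0.00212
  p term: (1×0.0430)² = 0.00185
  a term: (-1×0.0690)² = 0.00476
  z term: (-0.5×0.0220)² = 0.000121
Total = 0.00975. Share from p = 0.00185/0.00975 = 0.190.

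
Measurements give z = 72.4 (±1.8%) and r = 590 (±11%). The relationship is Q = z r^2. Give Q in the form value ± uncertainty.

Relative error in a monomial: (δQ/Q)² = Σ (nᵢ · δxᵢ/xᵢ)².
  (1·δz/z)² = (1×0.0180)² = 0.000324;  (2·δr/r)² = (2×0.110)² = 0.0484
δQ/Q = √(0.0487) = 0.221
Q = 2.52e+07, so δQ = 0.221 × 2.52e+07 = 5.56e+06.

(2.52 ± 0.556) × 10^7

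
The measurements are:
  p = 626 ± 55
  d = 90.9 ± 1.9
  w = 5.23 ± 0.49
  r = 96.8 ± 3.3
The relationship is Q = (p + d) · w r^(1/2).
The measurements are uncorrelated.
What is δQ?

Let u = p + d = 717. δu = √(δp² + δd²) = √(3020 + 3.61) = 55.0, so δu/u = 0.0768.
Q is then a monomial in u, w, r:
δQ/Q = √((δu/u)² + (1·δw/w)² + (½·δr/r)²) = √(0.00589 + 0.00878 + 0.000291) = 0.122
Q = 36900, so δQ = 0.122 × 36900 = 4510.

4510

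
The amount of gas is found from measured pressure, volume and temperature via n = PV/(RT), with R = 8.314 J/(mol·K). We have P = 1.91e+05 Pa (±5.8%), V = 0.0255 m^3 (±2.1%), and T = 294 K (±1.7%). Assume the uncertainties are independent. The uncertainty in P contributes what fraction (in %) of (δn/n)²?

(δn/n)² = (1·δP/P)² + (1·δV/V)² + (-1·δT/T)²
  P term: (1×0.0580)² = 0.00336
  V term: (1×0.0210)² = 0.000441
  T term: (-1×0.0170)² = 0.000289
Total = 0.00409. Share from P = 0.00336/0.00409 = 0.822.

82.2%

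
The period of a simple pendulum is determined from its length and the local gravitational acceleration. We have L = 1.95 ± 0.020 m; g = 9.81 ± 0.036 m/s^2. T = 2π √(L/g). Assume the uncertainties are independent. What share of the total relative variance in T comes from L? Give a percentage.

88.7%

(δT/T)² = (½·δL/L)² + (−½·δg/g)²
  L term: (0.5×0.0103)² = 2.63e-05
  g term: (-0.5×0.00367)² = 3.37e-06
Total = 2.97e-05. Share from L = 2.63e-05/2.97e-05 = 0.887.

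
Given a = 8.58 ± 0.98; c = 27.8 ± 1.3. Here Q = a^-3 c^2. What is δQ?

Q is a product of powers, so relative uncertainties combine in quadrature:
  (-3·δa/a)² = (-3×0.114)² = 0.117;  (2·δc/c)² = (2×0.0468)² = 0.00875
δQ/Q = √(0.126) = 0.355
Q = 1.22, so δQ = 0.355 × 1.22 = 0.435.

0.435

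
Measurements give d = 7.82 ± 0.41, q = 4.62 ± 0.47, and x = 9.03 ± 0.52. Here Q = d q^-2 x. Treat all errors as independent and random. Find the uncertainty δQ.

Relative error in a monomial: (δQ/Q)² = Σ (nᵢ · δxᵢ/xᵢ)².
  (1·δd/d)² = (1×0.0524)² = 0.00275;  (-2·δq/q)² = (-2×0.102)² = 0.0414;  (1·δx/x)² = (1×0.0576)² = 0.00332
δQ/Q = √(0.0475) = 0.218
Q = 3.31, so δQ = 0.218 × 3.31 = 0.721.

0.721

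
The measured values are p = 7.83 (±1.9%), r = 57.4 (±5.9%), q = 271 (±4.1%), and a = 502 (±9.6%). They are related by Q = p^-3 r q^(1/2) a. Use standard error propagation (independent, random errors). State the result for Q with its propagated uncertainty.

Relative error in a monomial: (δQ/Q)² = Σ (nᵢ · δxᵢ/xᵢ)².
  (-3·δp/p)² = (-3×0.0190)² = 0.00325;  (1·δr/r)² = (1×0.0590)² = 0.00348;  (½·δq/q)² = (0.5×0.0410)² = 0.000420;  (1·δa/a)² = (1×0.0960)² = 0.00922
δQ/Q = √(0.0164) = 0.128
Q = 988, so δQ = 0.128 × 988 = 126.

988 ± 126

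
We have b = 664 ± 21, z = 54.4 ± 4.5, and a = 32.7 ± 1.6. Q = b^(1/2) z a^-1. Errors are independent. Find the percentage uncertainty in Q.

9.74%

Since Q is a product/quotient, work with relative uncertainties:
  (½·δb/b)² = (0.5×0.0316)² = 0.000250;  (1·δz/z)² = (1×0.0827)² = 0.00684;  (-1·δa/a)² = (-1×0.0489)² = 0.00239
δQ/Q = √(0.00949) = 0.0974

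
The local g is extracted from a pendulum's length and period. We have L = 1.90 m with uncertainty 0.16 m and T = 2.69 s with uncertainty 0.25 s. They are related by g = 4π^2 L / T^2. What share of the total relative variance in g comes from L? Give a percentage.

(δg/g)² = (1·δL/L)² + (-2·δT/T)²
  L term: (1×0.0842)² = 0.00709
  T term: (-2×0.0929)² = 0.0345
Total = 0.0416. Share from L = 0.00709/0.0416 = 0.170.

17.0%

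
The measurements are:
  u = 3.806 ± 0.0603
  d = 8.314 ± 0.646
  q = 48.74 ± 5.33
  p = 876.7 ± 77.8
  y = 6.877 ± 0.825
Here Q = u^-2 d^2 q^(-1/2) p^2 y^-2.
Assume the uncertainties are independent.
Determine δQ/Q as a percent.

Relative error in a monomial: (δQ/Q)² = Σ (nᵢ · δxᵢ/xᵢ)².
  (-2·δu/u)² = (-2×0.0158)² = 0.00100;  (2·δd/d)² = (2×0.0777)² = 0.0241;  (−½·δq/q)² = (-0.5×0.109)² = 0.00299;  (2·δp/p)² = (2×0.0887)² = 0.0315;  (-2·δy/y)² = (-2×0.120)² = 0.0576
δQ/Q = √(0.117) = 0.342

34.2%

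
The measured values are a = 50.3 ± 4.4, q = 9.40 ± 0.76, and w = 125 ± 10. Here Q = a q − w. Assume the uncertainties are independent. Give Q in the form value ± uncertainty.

Let p = a·q = 473. δp/p = √((1·δa/a)² + (1·δq/q)²) = √(0.00765 + 0.00654) = 0.119, so δp = 56.3.
Q = p − w: δQ = √(δp² + δw²) = √(3170 + 100) = 57.2
Q = 348.

348 ± 57.2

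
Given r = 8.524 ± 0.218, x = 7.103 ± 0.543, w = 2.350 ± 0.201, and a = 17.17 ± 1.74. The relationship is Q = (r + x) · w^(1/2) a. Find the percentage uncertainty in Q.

Let u = r + x = 15.63. δu = √(δr² + δx²) = √(0.0475 + 0.295) = 0.585, so δu/u = 0.0374.
Q is then a monomial in u, w, a:
δQ/Q = √((δu/u)² + (½·δw/w)² + (1·δa/a)²) = √(0.00140 + 0.00183 + 0.0103) = 0.116

11.6%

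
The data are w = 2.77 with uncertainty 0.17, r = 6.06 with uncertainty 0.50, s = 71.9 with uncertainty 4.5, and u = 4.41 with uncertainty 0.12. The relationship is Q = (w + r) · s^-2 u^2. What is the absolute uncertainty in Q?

Let h = w + r = 8.83. δh = √(δw² + δr²) = √(0.0289 + 0.250) = 0.528, so δh/h = 0.0598.
Q is then a monomial in h, s, u:
δQ/Q = √((δh/h)² + (-2·δs/s)² + (2·δu/u)²) = √(0.00358 + 0.0157 + 0.00296) = 0.149
Q = 0.0332, so δQ = 0.149 × 0.0332 = 0.00495.

0.00495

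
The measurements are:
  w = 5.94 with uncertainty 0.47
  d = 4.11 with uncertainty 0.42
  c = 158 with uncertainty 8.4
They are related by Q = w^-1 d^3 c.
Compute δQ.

Since Q is a product/quotient, work with relative uncertainties:
  (-1·δw/w)² = (-1×0.0791)² = 0.00626;  (3·δd/d)² = (3×0.102)² = 0.0940;  (1·δc/c)² = (1×0.0532)² = 0.00283
δQ/Q = √(0.103) = 0.321
Q = 1850, so δQ = 0.321 × 1850 = 593.

593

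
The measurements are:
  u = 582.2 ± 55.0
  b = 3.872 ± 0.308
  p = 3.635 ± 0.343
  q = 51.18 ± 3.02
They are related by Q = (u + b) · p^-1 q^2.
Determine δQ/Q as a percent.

Let w = u + b = 586.1. δw = √(δu² + δb²) = √(3020 + 0.0949) = 55.0, so δw/w = 0.0938.
Q is then a monomial in w, p, q:
δQ/Q = √((δw/w)² + (-1·δp/p)² + (2·δq/q)²) = √(0.00881 + 0.00890 + 0.0139) = 0.178

17.8%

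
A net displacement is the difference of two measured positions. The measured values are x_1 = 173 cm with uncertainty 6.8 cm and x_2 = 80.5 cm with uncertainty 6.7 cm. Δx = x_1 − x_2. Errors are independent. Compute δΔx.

Δx is a linear combination, so absolute uncertainties add in quadrature:
  (δx_1)² = 46.2;  (δx_2)² = 44.9
δΔx = √(91.1) = 9.55 cm

9.55 cm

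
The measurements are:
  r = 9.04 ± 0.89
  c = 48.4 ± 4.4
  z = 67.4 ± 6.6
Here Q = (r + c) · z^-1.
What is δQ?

Let u = r + c = 57.4. δu = √(δr² + δc²) = √(0.792 + 19.4) = 4.49, so δu/u = 0.0782.
Q is then a monomial in u, z:
δQ/Q = √((δu/u)² + (-1·δz/z)²) = √(0.00611 + 0.00959) = 0.125
Q = 0.852, so δQ = 0.125 × 0.852 = 0.107.

0.107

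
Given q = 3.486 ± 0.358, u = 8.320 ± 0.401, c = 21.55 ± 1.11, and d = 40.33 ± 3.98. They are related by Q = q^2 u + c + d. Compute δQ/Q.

0.133

Let p = q^2·u = 101.1. δp/p = √((2·δq/q)² + (1·δu/u)²) = √(0.0422 + 0.00232) = 0.211, so δp = 21.3.
Q = p + c + d: δQ = √(δp² + δc² + δd²) = √(455 + 1.23 + 15.8) = 21.7
Q = 163.0, so δQ/Q = 21.7/163.0 = 0.133.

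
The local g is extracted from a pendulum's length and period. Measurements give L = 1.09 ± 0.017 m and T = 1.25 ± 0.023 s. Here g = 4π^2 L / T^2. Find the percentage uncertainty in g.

Each factor contributes (exponent × relative error)² to (δg/g)²:
  (1·δL/L)² = (1×0.0156)² = 0.000243;  (-2·δT/T)² = (-2×0.0184)² = 0.00135
δg/g = √(0.00160) = 0.0400

4.00%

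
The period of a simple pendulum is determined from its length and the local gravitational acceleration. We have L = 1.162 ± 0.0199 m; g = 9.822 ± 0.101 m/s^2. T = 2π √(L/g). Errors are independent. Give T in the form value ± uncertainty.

2.161 ± 0.0216 s

Since T is a product/quotient, work with relative uncertainties:
  (½·δL/L)² = (0.5×0.0171)² = 7.33e-05;  (−½·δg/g)² = (-0.5×0.0103)² = 2.64e-05
δT/T = √(9.98e-05) = 0.00999
T = 2.161 s, so δT = 0.00999 × 2.161 = 0.0216 s.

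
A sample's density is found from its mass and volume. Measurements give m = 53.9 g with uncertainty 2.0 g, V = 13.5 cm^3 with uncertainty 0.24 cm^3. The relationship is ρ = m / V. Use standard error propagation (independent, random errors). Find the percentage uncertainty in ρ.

ρ is a product of powers, so relative uncertainties combine in quadrature:
  (1·δm/m)² = (1×0.0371)² = 0.00138;  (-1·δV/V)² = (-1×0.0178)² = 0.000316
δρ/ρ = √(0.00169) = 0.0411

4.11%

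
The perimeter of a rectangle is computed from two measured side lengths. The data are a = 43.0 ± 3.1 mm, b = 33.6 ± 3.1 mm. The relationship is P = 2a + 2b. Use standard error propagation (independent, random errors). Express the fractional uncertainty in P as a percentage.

5.72%

P is a linear combination, so absolute uncertainties add in quadrature:
  (2·δa)² = 38.4;  (2·δb)² = 38.4
δP = √(76.9) = 8.77 mm
P = 153 mm, so δP/P = 8.77/153 = 0.0572.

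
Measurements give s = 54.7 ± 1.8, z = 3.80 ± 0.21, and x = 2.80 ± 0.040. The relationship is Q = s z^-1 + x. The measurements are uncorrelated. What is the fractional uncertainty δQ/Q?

0.0539

Let p = s·z^-1 = 14.4. δp/p = √((1·δs/s)² + (-1·δz/z)²) = √(0.00108 + 0.00305) = 0.0643, so δp = 0.926.
Q = p + x: δQ = √(δp² + δx²) = √(0.857 + 0.00160) = 0.927
Q = 17.2, so δQ/Q = 0.927/17.2 = 0.0539.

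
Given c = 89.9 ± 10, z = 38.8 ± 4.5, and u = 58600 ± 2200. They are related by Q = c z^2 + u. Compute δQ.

34900

Let p = c·z^2 = 1.35e+05. δp/p = √((1·δc/c)² + (2·δz/z)²) = √(0.0124 + 0.0538) = 0.257, so δp = 34800.
Q = p + u: δQ = √(δp² + δu²) = √(1.21e+09 + 4.84e+06) = 34900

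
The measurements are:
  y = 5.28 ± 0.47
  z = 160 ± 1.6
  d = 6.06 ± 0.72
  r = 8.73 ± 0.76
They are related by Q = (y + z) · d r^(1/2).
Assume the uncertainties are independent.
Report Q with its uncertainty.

Let u = y + z = 165. δu = √(δy² + δz²) = √(0.221 + 2.56) = 1.67, so δu/u = 0.0101.
Q is then a monomial in u, d, r:
δQ/Q = √((δu/u)² + (1·δd/d)² + (½·δr/r)²) = √(0.000102 + 0.0141 + 0.00189) = 0.127
Q = 2960, so δQ = 0.127 × 2960 = 376.

2960 ± 376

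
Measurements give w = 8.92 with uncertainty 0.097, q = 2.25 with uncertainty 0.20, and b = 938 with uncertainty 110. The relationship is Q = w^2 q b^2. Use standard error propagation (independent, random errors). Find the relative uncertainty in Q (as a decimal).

0.252

For a monomial Q ∝ w^2, q, b^2, fractional errors add in quadrature:
  (2·δw/w)² = (2×0.0109)² = 0.000473;  (1·δq/q)² = (1×0.0889)² = 0.00790;  (2·δb/b)² = (2×0.117)² = 0.0550
δQ/Q = √(0.0634) = 0.252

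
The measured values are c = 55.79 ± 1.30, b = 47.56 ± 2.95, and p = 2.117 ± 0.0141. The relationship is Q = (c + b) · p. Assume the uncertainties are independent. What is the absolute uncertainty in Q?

Let u = c + b = 103.3. δu = √(δc² + δb²) = √(1.69 + 8.70) = 3.22, so δu/u = 0.0312.
Q is then a monomial in u, p:
δQ/Q = √((δu/u)² + (1·δp/p)²) = √(0.000973 + 4.44e-05) = 0.0319
Q = 218.8, so δQ = 0.0319 × 218.8 = 6.98.

6.98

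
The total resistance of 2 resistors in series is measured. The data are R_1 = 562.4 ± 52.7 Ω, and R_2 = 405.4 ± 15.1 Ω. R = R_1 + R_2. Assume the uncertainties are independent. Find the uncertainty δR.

Absolute uncertainties add in quadrature for a linear combination:
  (δR_1)² = 2780;  (δR_2)² = 228
δR = √(3010) = 54.8 Ω

54.8 Ω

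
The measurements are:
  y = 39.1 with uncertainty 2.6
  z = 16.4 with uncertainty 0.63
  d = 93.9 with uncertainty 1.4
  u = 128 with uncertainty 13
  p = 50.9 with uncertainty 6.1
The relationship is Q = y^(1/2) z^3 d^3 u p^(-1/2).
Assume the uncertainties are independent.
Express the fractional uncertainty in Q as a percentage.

17.4%

Since Q is a product/quotient, work with relative uncertainties:
  (½·δy/y)² = (0.5×0.0665)² = 0.00111;  (3·δz/z)² = (3×0.0384)² = 0.0133;  (3·δd/d)² = (3×0.0149)² = 0.00200;  (1·δu/u)² = (1×0.102)² = 0.0103;  (−½·δp/p)² = (-0.5×0.120)² = 0.00359
δQ/Q = √(0.0303) = 0.174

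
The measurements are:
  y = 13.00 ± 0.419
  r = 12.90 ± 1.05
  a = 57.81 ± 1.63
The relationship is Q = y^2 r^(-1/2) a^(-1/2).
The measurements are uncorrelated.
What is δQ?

0.480

For a monomial Q ∝ y^2, r^(-1/2), a^(-1/2), fractional errors add in quadrature:
  (2·δy/y)² = (2×0.0322)² = 0.00416;  (−½·δr/r)² = (-0.5×0.0814)² = 0.00166;  (−½·δa/a)² = (-0.5×0.0282)² = 0.000199
δQ/Q = √(0.00601) = 0.0775
Q = 6.189, so δQ = 0.0775 × 6.189 = 0.480.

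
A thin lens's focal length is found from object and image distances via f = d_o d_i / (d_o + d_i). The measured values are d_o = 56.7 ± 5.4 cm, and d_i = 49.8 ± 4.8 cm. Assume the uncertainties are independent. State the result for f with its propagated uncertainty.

∂f/∂d_o = (d_i/(d_o+d_i))² = 0.219;  ∂f/∂d_i = (d_o/(d_o+d_i))² = 0.283
δf = √((∂f/∂d_o · δd_o)² + (∂f/∂d_i · δd_i)²) = √(1.39 + 1.85) = 1.80 cm
f = 26.5 cm.

26.5 ± 1.80 cm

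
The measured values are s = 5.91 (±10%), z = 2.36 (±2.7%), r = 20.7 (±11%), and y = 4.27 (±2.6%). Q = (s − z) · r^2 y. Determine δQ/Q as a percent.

Let u = s − z = 3.55. δu = √(δs² + δz²) = √(0.349 + 0.00406) = 0.594, so δu/u = 0.167.
Q is then a monomial in u, r, y:
δQ/Q = √((δu/u)² + (2·δr/r)² + (1·δy/y)²) = √(0.0280 + 0.0484 + 0.000676) = 0.278

27.8%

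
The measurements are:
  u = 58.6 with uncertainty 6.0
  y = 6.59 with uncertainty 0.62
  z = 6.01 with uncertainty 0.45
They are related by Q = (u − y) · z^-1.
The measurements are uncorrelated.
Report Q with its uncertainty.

Let w = u − y = 52.0. δw = √(δu² + δy²) = √(36.0 + 0.384) = 6.03, so δw/w = 0.116.
Q is then a monomial in w, z:
δQ/Q = √((δw/w)² + (-1·δz/z)²) = √(0.0135 + 0.00561) = 0.138
Q = 8.65, so δQ = 0.138 × 8.65 = 1.19.

8.65 ± 1.19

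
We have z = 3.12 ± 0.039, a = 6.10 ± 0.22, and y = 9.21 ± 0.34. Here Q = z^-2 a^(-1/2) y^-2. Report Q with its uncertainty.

For a monomial Q ∝ z^-2, a^(-1/2), y^-2, fractional errors add in quadrature:
  (-2·δz/z)² = (-2×0.0125)² = 0.000625;  (−½·δa/a)² = (-0.5×0.0361)² = 0.000325;  (-2·δy/y)² = (-2×0.0369)² = 0.00545
δQ/Q = √(0.00640) = 0.0800
Q = 0.000490, so δQ = 0.0800 × 0.000490 = 3.92e-05.

(4.90 ± 0.392) × 10^-4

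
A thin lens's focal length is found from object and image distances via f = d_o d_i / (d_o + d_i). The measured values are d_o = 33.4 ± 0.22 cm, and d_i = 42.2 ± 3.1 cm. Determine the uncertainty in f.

∂f/∂d_o = (d_i/(d_o+d_i))² = 0.312;  ∂f/∂d_i = (d_o/(d_o+d_i))² = 0.195
δf = √((∂f/∂d_o · δd_o)² + (∂f/∂d_i · δd_i)²) = √(0.00470 + 0.366) = 0.609 cm

0.609 cm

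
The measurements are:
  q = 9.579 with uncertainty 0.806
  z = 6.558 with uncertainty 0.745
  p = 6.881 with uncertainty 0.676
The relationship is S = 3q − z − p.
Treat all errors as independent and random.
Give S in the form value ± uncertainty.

S is a linear combination, so absolute uncertainties add in quadrature:
  (3·δq)² = 5.85;  (δz)² = 0.555;  (δp)² = 0.457
δS = √(6.86) = 2.62
S = 15.30.

15.30 ± 2.62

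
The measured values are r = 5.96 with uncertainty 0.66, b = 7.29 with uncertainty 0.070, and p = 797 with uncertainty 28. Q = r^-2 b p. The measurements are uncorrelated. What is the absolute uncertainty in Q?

Since Q is a product/quotient, work with relative uncertainties:
  (-2·δr/r)² = (-2×0.111)² = 0.0491;  (1·δb/b)² = (1×0.00960)² = 9.22e-05;  (1·δp/p)² = (1×0.0351)² = 0.00123
δQ/Q = √(0.0504) = 0.224
Q = 164, so δQ = 0.224 × 164 = 36.7.

36.7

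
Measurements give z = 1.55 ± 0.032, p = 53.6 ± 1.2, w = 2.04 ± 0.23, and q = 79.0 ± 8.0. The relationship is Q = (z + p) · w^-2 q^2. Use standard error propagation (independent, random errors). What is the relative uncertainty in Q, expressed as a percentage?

30.4%

Let u = z + p = 55.1. δu = √(δz² + δp²) = √(0.00102 + 1.44) = 1.20, so δu/u = 0.0218.
Q is then a monomial in u, w, q:
δQ/Q = √((δu/u)² + (-2·δw/w)² + (2·δq/q)²) = √(0.000474 + 0.0508 + 0.0410) = 0.304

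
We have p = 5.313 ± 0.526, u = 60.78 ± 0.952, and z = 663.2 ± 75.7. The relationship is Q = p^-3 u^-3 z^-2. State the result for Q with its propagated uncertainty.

(6.752 ± 2.55) × 10^-14

Q is a product of powers, so relative uncertainties combine in quadrature:
  (-3·δp/p)² = (-3×0.0990)² = 0.0882;  (-3·δu/u)² = (-3×0.0157)² = 0.00221;  (-2·δz/z)² = (-2×0.114)² = 0.0521
δQ/Q = √(0.143) = 0.378
Q = 6.752e-14, so δQ = 0.378 × 6.752e-14 = 2.55e-14.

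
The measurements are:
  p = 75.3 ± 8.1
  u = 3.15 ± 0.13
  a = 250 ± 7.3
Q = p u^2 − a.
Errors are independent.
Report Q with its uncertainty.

497 ± 102

Let w = p·u^2 = 747. δw/w = √((1·δp/p)² + (2·δu/u)²) = √(0.0116 + 0.00681) = 0.136, so δw = 101.
Q = w − a: δQ = √(δw² + δa²) = √(10300 + 53.3) = 102
Q = 497.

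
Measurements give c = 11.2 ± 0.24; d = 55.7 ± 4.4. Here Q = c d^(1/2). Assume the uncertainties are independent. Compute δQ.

For a monomial Q ∝ c, d^(1/2), fractional errors add in quadrature:
  (1·δc/c)² = (1×0.0214)² = 0.000459;  (½·δd/d)² = (0.5×0.0790)² = 0.00156
δQ/Q = √(0.00202) = 0.0449
Q = 83.6, so δQ = 0.0449 × 83.6 = 3.76.

3.76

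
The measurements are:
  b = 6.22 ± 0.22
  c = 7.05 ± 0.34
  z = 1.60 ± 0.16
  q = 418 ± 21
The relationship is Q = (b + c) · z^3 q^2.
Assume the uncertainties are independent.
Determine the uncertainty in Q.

Let u = b + c = 13.3. δu = √(δb² + δc²) = √(0.0484 + 0.116) = 0.405, so δu/u = 0.0305.
Q is then a monomial in u, z, q:
δQ/Q = √((δu/u)² + (3·δz/z)² + (2·δq/q)²) = √(0.000931 + 0.0900 + 0.0101) = 0.318
Q = 9.5e+06, so δQ = 0.318 × 9.5e+06 = 3.02e+06.

3.02e+06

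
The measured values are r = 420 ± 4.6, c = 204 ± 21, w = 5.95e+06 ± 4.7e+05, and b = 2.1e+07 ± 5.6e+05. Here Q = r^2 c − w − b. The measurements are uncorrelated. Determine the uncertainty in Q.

Let p = r^2·c = 3.6e+07. δp/p = √((2·δr/r)² + (1·δc/c)²) = √(0.000480 + 0.0106) = 0.105, so δp = 3.79e+06.
Q = p − w − b: δQ = √(δp² + δw² + δb²) = √(1.43e+13 + 2.21e+11 + 3.14e+11) = 3.86e+06

3.86e+06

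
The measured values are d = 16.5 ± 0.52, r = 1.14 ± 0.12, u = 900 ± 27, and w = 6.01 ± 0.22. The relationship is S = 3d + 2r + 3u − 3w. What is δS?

81.0

Sums and differences: (δS)² = Σ (cᵢ δxᵢ)².
  (3·δd)² = 2.43;  (2·δr)² = 0.0576;  (3·δu)² = 6560;  (3·δw)² = 0.436
δS = √(6560) = 81.0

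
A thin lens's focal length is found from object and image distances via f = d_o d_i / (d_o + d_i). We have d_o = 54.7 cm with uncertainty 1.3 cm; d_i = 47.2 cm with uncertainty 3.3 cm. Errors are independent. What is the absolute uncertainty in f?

0.991 cm

∂f/∂d_o = (d_i/(d_o+d_i))² = 0.215;  ∂f/∂d_i = (d_o/(d_o+d_i))² = 0.288
δf = √((∂f/∂d_o · δd_o)² + (∂f/∂d_i · δd_i)²) = √(0.0778 + 0.904) = 0.991 cm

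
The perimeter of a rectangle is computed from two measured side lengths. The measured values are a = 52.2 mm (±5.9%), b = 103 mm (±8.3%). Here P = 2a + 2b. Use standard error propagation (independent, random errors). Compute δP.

Sums and differences: (δP)² = Σ (cᵢ δxᵢ)².
  (2·δa)² = 37.9;  (2·δb)² = 292
δP = √(330) = 18.2 mm

18.2 mm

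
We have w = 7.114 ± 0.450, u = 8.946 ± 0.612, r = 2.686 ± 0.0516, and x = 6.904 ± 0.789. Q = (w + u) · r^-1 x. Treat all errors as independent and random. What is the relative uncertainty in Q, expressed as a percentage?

12.5%

Let h = w + u = 16.06. δh = √(δw² + δu²) = √(0.203 + 0.375) = 0.760, so δh/h = 0.0473.
Q is then a monomial in h, r, x:
δQ/Q = √((δh/h)² + (-1·δr/r)² + (1·δx/x)²) = √(0.00224 + 0.000369 + 0.0131) = 0.125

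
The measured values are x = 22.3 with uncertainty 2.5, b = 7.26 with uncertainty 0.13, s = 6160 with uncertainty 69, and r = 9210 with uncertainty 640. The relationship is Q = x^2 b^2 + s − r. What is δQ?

5990

Let p = x^2·b^2 = 26200. δp/p = √((2·δx/x)² + (2·δb/b)²) = √(0.0503 + 0.00128) = 0.227, so δp = 5950.
Q = p + s − r: δQ = √(δp² + δs² + δr²) = √(3.54e+07 + 4760 + 4.1e+05) = 5990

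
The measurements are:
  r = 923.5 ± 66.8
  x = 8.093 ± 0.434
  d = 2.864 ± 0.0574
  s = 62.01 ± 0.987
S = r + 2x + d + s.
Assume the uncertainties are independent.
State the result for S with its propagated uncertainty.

1005 ± 66.8

For a sum/difference, combine absolute errors in quadrature:
  (δr)² = 4460;  (2·δx)² = 0.753;  (δd)² = 0.00329;  (δs)² = 0.974
δS = √(4460) = 66.8
S = 1005.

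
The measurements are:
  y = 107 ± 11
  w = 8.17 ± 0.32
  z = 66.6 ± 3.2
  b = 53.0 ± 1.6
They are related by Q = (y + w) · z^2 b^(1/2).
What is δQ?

Let u = y + w = 115. δu = √(δy² + δw²) = √(121 + 0.102) = 11.0, so δu/u = 0.0956.
Q is then a monomial in u, z, b:
δQ/Q = √((δu/u)² + (2·δz/z)² + (½·δb/b)²) = √(0.00913 + 0.00923 + 0.000228) = 0.136
Q = 3.72e+06, so δQ = 0.136 × 3.72e+06 = 5.07e+05.

5.07e+05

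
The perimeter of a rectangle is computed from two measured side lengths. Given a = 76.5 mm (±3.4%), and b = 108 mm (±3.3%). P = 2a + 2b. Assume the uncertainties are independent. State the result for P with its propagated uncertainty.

P is a linear combination, so absolute uncertainties add in quadrature:
  (2·δa)² = 27.1;  (2·δb)² = 50.8
δP = √(77.9) = 8.82 mm
P = 369 mm.

369 ± 8.82 mm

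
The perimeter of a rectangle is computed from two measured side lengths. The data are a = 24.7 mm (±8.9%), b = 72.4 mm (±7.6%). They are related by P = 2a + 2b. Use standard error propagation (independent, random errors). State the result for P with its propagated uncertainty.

P is a linear combination, so absolute uncertainties add in quadrature:
  (2·δa)² = 19.3;  (2·δb)² = 121
δP = √(140) = 11.9 mm
P = 194 mm.

194 ± 11.9 mm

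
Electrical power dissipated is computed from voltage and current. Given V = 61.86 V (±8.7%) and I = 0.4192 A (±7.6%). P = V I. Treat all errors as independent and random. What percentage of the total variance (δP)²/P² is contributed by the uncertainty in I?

(δP/P)² = (1·δV/V)² + (1·δI/I)²
  V term: (1×0.0870)² = 0.00757
  I term: (1×0.0760)² = 0.00578
Total = 0.0133. Share from I = 0.00578/0.0133 = 0.433.

43.3%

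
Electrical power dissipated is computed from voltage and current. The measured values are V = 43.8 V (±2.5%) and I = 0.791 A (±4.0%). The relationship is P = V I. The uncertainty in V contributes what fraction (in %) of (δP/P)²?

28.1%

(δP/P)² = (1·δV/V)² + (1·δI/I)²
  V term: (1×0.0250)² = 0.000625
  I term: (1×0.0400)² = 0.00160
Total = 0.00223. Share from V = 0.000625/0.00223 = 0.281.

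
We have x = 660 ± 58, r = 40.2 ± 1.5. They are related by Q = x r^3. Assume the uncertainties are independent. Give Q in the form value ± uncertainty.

Q is a product of powers, so relative uncertainties combine in quadrature:
  (1·δx/x)² = (1×0.0879)² = 0.00772;  (3·δr/r)² = (3×0.0373)² = 0.0125
δQ/Q = √(0.0203) = 0.142
Q = 4.29e+07, so δQ = 0.142 × 4.29e+07 = 6.1e+06.

(4.29 ± 0.610) × 10^7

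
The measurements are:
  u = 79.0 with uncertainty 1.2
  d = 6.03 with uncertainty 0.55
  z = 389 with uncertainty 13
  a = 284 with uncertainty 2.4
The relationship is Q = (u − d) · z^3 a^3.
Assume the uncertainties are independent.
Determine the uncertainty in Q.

1.03e+16

Let w = u − d = 73.0. δw = √(δu² + δd²) = √(1.44 + 0.303) = 1.32, so δw/w = 0.0181.
Q is then a monomial in w, z, a:
δQ/Q = √((δw/w)² + (3·δz/z)² + (3·δa/a)²) = √(0.000327 + 0.0101 + 0.000643) = 0.105
Q = 9.84e+16, so δQ = 0.105 × 9.84e+16 = 1.03e+16.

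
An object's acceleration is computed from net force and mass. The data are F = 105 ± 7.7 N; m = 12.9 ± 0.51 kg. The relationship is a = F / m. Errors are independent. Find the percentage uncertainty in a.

8.33%

a is a product of powers, so relative uncertainties combine in quadrature:
  (1·δF/F)² = (1×0.0733)² = 0.00538;  (-1·δm/m)² = (-1×0.0395)² = 0.00156
δa/a = √(0.00694) = 0.0833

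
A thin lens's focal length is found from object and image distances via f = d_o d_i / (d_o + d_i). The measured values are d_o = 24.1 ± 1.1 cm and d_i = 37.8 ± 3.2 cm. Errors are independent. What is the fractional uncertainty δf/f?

0.0432

∂f/∂d_o = (d_i/(d_o+d_i))² = 0.373;  ∂f/∂d_i = (d_o/(d_o+d_i))² = 0.152
δf = √((∂f/∂d_o · δd_o)² + (∂f/∂d_i · δd_i)²) = √(0.168 + 0.235) = 0.635 cm
f = 14.7 cm, so δf/f = 0.635/14.7 = 0.0432.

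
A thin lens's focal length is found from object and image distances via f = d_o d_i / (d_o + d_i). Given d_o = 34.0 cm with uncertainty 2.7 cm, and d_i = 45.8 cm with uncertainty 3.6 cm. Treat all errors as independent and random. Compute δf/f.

0.0566

∂f/∂d_o = (d_i/(d_o+d_i))² = 0.329;  ∂f/∂d_i = (d_o/(d_o+d_i))² = 0.182
δf = √((∂f/∂d_o · δd_o)² + (∂f/∂d_i · δd_i)²) = √(0.791 + 0.427) = 1.10 cm
f = 19.5 cm, so δf/f = 1.10/19.5 = 0.0566.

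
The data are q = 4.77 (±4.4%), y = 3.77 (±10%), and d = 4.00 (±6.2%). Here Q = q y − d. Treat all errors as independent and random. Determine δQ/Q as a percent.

Let p = q·y = 18.0. δp/p = √((1·δq/q)² + (1·δy/y)²) = √(0.00194 + 0.0100) = 0.109, so δp = 1.96.
Q = p − d: δQ = √(δp² + δd²) = √(3.86 + 0.0615) = 1.98
Q = 14.0, so δQ/Q = 1.98/14.0 = 0.142.

14.2%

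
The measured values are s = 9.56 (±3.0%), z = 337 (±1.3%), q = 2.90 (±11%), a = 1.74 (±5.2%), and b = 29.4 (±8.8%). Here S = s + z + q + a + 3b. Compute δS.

8.92

For a sum/difference, combine absolute errors in quadrature:
  (δs)² = 0.0823;  (δz)² = 19.2;  (δq)² = 0.102;  (δa)² = 0.00819;  (3·δb)² = 60.2
δS = √(79.6) = 8.92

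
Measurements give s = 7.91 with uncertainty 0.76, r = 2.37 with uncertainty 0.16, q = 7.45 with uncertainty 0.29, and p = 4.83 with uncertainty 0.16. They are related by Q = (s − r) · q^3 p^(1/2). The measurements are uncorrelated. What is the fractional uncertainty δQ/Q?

Let u = s − r = 5.54. δu = √(δs² + δr²) = √(0.578 + 0.0256) = 0.777, so δu/u = 0.140.
Q is then a monomial in u, q, p:
δQ/Q = √((δu/u)² + (3·δq/q)² + (½·δp/p)²) = √(0.0197 + 0.0136 + 0.000274) = 0.183

0.183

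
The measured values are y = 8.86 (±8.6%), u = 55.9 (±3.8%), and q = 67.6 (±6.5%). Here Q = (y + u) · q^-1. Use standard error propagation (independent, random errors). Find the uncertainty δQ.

Let w = y + u = 64.8. δw = √(δy² + δu²) = √(0.581 + 4.51) = 2.26, so δw/w = 0.0348.
Q is then a monomial in w, q:
δQ/Q = √((δw/w)² + (-1·δq/q)²) = √(0.00121 + 0.00423) = 0.0738
Q = 0.958, so δQ = 0.0738 × 0.958 = 0.0707.

0.0707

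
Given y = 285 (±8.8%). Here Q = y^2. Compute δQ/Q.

0.176

Products/powers → add relative errors in quadrature, weighted by exponent:
  (2·δy/y)² = (2×0.0880)² = 0.0310
δQ/Q = √(0.0310) = 0.176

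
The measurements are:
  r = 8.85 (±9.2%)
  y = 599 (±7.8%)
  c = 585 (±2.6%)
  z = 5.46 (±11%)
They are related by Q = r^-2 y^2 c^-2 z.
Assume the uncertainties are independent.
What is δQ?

For a monomial Q ∝ r^-2, y^2, c^-2, z, fractional errors add in quadrature:
  (-2·δr/r)² = (-2×0.0920)² = 0.0339;  (2·δy/y)² = (2×0.0780)² = 0.0243;  (-2·δc/c)² = (-2×0.0260)² = 0.00270;  (1·δz/z)² = (1×0.110)² = 0.0121
δQ/Q = √(0.0730) = 0.270
Q = 0.0731, so δQ = 0.270 × 0.0731 = 0.0197.

0.0197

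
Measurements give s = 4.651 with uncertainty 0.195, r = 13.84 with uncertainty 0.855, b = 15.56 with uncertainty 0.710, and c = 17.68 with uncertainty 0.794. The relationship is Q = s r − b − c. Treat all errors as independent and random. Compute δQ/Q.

0.158

Let p = s·r = 64.37. δp/p = √((1·δs/s)² + (1·δr/r)²) = √(0.00176 + 0.00382) = 0.0747, so δp = 4.81.
Q = p − b − c: δQ = √(δp² + δb² + δc²) = √(23.1 + 0.504 + 0.630) = 4.92
Q = 31.13, so δQ/Q = 4.92/31.13 = 0.158.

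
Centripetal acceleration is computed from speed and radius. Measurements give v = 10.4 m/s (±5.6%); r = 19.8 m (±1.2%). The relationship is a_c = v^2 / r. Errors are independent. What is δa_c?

0.615 m/s^2

Each factor contributes (exponent × relative error)² to (δa_c/a_c)²:
  (2·δv/v)² = (2×0.0560)² = 0.0125;  (-1·δr/r)² = (-1×0.0120)² = 0.000144
δa_c/a_c = √(0.0127) = 0.113
a_c = 5.46 m/s^2, so δa_c = 0.113 × 5.46 = 0.615 m/s^2.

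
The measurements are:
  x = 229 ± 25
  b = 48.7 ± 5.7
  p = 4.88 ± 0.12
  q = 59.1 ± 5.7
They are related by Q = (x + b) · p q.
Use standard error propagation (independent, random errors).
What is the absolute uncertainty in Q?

Let u = x + b = 278. δu = √(δx² + δb²) = √(625 + 32.5) = 25.6, so δu/u = 0.0923.
Q is then a monomial in u, p, q:
δQ/Q = √((δu/u)² + (1·δp/p)² + (1·δq/q)²) = √(0.00853 + 0.000605 + 0.00930) = 0.136
Q = 80100, so δQ = 0.136 × 80100 = 10900.

10900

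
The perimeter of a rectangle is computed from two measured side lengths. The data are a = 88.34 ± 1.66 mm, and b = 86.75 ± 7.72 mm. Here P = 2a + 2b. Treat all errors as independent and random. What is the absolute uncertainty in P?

Absolute uncertainties add in quadrature for a linear combination:
  (2·δa)² = 11.0;  (2·δb)² = 238
δP = √(249) = 15.8 mm

15.8 mm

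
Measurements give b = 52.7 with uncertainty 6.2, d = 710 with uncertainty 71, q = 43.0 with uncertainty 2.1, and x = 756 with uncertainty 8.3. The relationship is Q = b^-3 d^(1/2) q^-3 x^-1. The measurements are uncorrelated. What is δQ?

1.17e-12

Q is a product of powers, so relative uncertainties combine in quadrature:
  (-3·δb/b)² = (-3×0.118)² = 0.125;  (½·δd/d)² = (0.5×0.100)² = 0.00250;  (-3·δq/q)² = (-3×0.0488)² = 0.0215;  (-1·δx/x)² = (-1×0.0110)² = 0.000121
δQ/Q = √(0.149) = 0.386
Q = 3.03e-12, so δQ = 0.386 × 3.03e-12 = 1.17e-12.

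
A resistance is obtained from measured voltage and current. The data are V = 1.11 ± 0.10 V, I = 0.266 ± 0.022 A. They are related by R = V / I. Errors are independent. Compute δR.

R is a product of powers, so relative uncertainties combine in quadrature:
  (1·δV/V)² = (1×0.0901)² = 0.00812;  (-1·δI/I)² = (-1×0.0827)² = 0.00684
δR/R = √(0.0150) = 0.122
R = 4.17 Ω, so δR = 0.122 × 4.17 = 0.510 Ω.

0.510 Ω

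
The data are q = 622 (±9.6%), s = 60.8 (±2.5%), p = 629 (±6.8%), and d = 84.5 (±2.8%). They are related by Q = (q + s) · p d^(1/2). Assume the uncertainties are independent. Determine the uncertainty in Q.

4.41e+05

Let u = q + s = 683. δu = √(δq² + δs²) = √(3570 + 2.31) = 59.7, so δu/u = 0.0875.
Q is then a monomial in u, p, d:
δQ/Q = √((δu/u)² + (1·δp/p)² + (½·δd/d)²) = √(0.00765 + 0.00462 + 0.000196) = 0.112
Q = 3.95e+06, so δQ = 0.112 × 3.95e+06 = 4.41e+05.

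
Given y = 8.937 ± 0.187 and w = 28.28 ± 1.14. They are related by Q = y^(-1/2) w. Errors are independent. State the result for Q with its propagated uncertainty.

For a monomial Q ∝ y^(-1/2), w, fractional errors add in quadrature:
  (−½·δy/y)² = (-0.5×0.0209)² = 0.000109;  (1·δw/w)² = (1×0.0403)² = 0.00162
δQ/Q = √(0.00173) = 0.0416
Q = 9.460, so δQ = 0.0416 × 9.460 = 0.394.

9.460 ± 0.394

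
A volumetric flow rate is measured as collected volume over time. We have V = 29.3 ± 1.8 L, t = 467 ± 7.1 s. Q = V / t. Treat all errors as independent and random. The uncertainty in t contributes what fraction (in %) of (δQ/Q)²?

5.77%

(δQ/Q)² = (1·δV/V)² + (-1·δt/t)²
  V term: (1×0.0614)² = 0.00377
  t term: (-1×0.0152)² = 0.000231
Total = 0.00401. Share from t = 0.000231/0.00401 = 0.0577.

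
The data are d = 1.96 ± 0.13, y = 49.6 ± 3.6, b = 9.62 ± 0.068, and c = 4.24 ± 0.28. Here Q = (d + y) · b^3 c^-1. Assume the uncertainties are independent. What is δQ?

Let u = d + y = 51.6. δu = √(δd² + δy²) = √(0.0169 + 13.0) = 3.60, so δu/u = 0.0699.
Q is then a monomial in u, b, c:
δQ/Q = √((δu/u)² + (3·δb/b)² + (-1·δc/c)²) = √(0.00488 + 0.000450 + 0.00436) = 0.0984
Q = 10800, so δQ = 0.0984 × 10800 = 1070.

1070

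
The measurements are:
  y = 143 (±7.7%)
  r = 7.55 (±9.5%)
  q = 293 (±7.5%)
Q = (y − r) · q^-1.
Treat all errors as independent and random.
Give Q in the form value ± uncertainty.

Let u = y − r = 135. δu = √(δy² + δr²) = √(121 + 0.514) = 11.0, so δu/u = 0.0815.
Q is then a monomial in u, q:
δQ/Q = √((δu/u)² + (-1·δq/q)²) = √(0.00664 + 0.00562) = 0.111
Q = 0.462, so δQ = 0.111 × 0.462 = 0.0512.

0.462 ± 0.0512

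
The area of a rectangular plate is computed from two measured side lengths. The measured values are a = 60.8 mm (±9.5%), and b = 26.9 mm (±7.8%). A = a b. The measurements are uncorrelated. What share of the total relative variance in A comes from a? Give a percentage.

(δA/A)² = (1·δa/a)² + (1·δb/b)²
  a term: (1×0.0950)² = 0.00903
  b term: (1×0.0780)² = 0.00608
Total = 0.0151. Share from a = 0.00903/0.0151 = 0.597.

59.7%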